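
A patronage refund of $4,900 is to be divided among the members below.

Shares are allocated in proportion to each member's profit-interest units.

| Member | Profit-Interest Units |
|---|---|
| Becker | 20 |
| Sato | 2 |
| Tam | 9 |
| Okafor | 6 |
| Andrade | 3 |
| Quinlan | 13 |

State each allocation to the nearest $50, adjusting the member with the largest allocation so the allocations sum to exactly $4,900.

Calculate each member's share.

Combined profit-interest units = 53.
Unrounded shares: Becker 20/53 × $4,900 = 1,849.06; Sato 2/53 × $4,900 = 184.91; Tam 9/53 × $4,900 = 832.08; Okafor 6/53 × $4,900 = 554.72; Andrade 3/53 × $4,900 = 277.36; Quinlan 13/53 × $4,900 = 1,201.89.
Rounded to nearest $50: Becker $1,850; Sato $200; Tam $850; Okafor $550; Andrade $300; Quinlan $1,200. Sum = $4,950.
Difference $4,900 − $4,950 = −$50 applied to largest allocation (Becker): Becker becomes $1,800.

Becker: $1,800; Sato: $200; Tam: $850; Okafor: $550; Andrade: $300; Quinlan: $1,200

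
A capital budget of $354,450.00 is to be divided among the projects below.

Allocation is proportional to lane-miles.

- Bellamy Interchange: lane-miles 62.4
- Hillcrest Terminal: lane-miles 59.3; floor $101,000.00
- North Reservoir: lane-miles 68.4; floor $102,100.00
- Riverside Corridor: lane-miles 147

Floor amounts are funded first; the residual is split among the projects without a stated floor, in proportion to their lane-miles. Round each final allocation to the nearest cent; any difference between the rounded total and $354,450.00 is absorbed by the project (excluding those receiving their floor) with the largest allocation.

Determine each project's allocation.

Bellamy Interchange: $45,101.43; Hillcrest Terminal: $101,000.00; North Reservoir: $102,100.00; Riverside Corridor: $106,248.57

Guaranteed amounts: Hillcrest Terminal $101,000.00; North Reservoir $102,100.00. Residual $151,350.00.
Residual split over remaining lane-miles 209.4: Bellamy Interchange 45,101.4327 → $45,101.43; Riverside Corridor 106,248.5673 → $106,248.57.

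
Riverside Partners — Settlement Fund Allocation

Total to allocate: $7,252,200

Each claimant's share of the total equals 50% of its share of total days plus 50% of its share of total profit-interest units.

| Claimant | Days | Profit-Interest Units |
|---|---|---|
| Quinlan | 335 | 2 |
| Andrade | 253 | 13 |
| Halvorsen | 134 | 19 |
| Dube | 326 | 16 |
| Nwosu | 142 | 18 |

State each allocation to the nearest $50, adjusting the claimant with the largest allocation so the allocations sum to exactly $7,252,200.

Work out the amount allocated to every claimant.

Quinlan: $1,127,450 | Andrade: $1,464,150 | Halvorsen: $1,421,500 | Dube: $1,846,550 | Nwosu: $1,392,550

Totals — days 1,190, profit-interest units 68.
Composite weights (50% days + 50% profit-interest units): Quinlan 0.1555; Andrade 0.2019; Halvorsen 0.1960; Dube 0.2546; Nwosu 0.1920.
Proportional shares: Quinlan 1,127,442.86; Andrade 1,464,152.14; Halvorsen 1,421,492.14; Dube 1,846,568.57; Nwosu 1,392,544.29.
Rounded to nearest $50: Quinlan $1,127,450; Andrade $1,464,150; Halvorsen $1,421,500; Dube $1,846,550; Nwosu $1,392,550. Sum = $7,252,200.
Sum already equals the total — no adjustment.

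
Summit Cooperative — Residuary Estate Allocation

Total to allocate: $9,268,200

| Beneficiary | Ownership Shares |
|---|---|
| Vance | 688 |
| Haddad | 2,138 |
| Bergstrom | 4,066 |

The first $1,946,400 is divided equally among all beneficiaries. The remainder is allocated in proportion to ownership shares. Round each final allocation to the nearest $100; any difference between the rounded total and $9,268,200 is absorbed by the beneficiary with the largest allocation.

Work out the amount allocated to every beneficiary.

First tranche $1,946,400 split equally: $648,800 each.
Remainder $7,321,800 by ownership shares (total 6,892): Vance 730,905.17 → $730,900; Haddad 2,271,330.30 → $2,271,300; Bergstrom 4,319,564.54 → $4,319,600.
Totals: Vance $648,800 + $730,900 = $1,379,700; Haddad $648,800 + $2,271,300 = $2,920,100; Bergstrom $648,800 + $4,319,600 = $4,968,400.

Vance: $1,379,700; Haddad: $2,920,100; Bergstrom: $4,968,400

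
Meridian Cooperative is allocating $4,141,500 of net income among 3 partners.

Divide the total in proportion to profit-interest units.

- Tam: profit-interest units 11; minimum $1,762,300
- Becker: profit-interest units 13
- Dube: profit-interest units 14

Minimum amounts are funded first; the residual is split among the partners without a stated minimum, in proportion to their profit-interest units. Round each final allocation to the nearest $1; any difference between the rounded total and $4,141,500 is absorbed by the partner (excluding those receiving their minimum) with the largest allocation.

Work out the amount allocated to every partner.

Tam: $1,762,300; Becker: $1,145,541; Dube: $1,233,659

Minimums first: Tam $1,762,300. Balance $2,379,200.
Balance split over remaining profit-interest units 27: Becker 1,145,540.74 → $1,145,541; Dube 1,233,659.26 → $1,233,659.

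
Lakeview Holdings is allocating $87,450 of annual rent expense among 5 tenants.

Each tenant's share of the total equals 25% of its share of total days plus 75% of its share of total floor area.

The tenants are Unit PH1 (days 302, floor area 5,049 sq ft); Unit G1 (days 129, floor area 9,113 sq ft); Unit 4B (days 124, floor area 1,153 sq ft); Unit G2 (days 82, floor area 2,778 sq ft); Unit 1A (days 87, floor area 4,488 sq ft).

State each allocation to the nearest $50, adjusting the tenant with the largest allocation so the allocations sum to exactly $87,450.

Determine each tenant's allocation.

Unit PH1: $23,800 | Unit G1: $30,350 | Unit 4B: $7,100 | Unit G2: $10,550 | Unit 1A: $15,650

Totals — days 724, floor area 22,581.
Composite weights (25% days + 75% floor area): Unit PH1 0.2720; Unit G1 0.3472; Unit 4B 0.0811; Unit G2 0.1206; Unit 1A 0.1791.
Raw shares: Unit PH1 23,784.48; Unit G1 30,364.50; Unit 4B 7,093.34; Unit G2 10,544.96; Unit 1A 15,662.72.
At nearest $50: Unit PH1 $23,800; Unit G1 $30,350; Unit 4B $7,100; Unit G2 $10,550; Unit 1A $15,650. Sum = $87,450.
Sum already equals the total — no adjustment.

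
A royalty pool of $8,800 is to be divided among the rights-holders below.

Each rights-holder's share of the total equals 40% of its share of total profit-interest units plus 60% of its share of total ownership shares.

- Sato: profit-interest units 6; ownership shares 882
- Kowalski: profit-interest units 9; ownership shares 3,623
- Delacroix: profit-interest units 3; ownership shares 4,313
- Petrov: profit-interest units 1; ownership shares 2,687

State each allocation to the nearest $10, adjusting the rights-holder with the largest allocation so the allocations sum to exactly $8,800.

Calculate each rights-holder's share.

Profit-interest units total 19; ownership shares total 11,505.
Combined weights (40% profit-interest units + 60% ownership shares): Sato 0.1723; Kowalski 0.3784; Delacroix 0.2881; Petrov 0.1612.
Proportional shares: Sato 1,516.36; Kowalski 3,330.08; Delacroix 2,535.16; Petrov 1,418.41.
At nearest $10: Sato $1,520; Kowalski $3,330; Delacroix $2,540; Petrov $1,420. Sum = $8,810.
Difference $8,800 − $8,810 = −$10 applied to largest allocation (Kowalski): Kowalski becomes $3,320.

Sato: $1,520; Kowalski: $3,320; Delacroix: $2,540; Petrov: $1,420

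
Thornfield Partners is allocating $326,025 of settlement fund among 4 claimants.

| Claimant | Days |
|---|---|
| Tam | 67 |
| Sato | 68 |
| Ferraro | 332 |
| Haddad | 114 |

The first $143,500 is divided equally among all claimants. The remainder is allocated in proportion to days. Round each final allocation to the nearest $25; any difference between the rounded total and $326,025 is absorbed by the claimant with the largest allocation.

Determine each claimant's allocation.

Equal tier: $143,500 ÷ 4 = $35,875 apiece.
Remainder $182,525 by days (total 581): Tam 21,048.49 → $21,050; Sato 21,362.65 → $21,375; Ferraro 104,300.00 → $104,300; Haddad 35,813.86 → $35,825.
Rounding difference −$25 on remainder applied to Ferraro.
Totals: Tam $35,875 + $21,050 = $56,925; Sato $35,875 + $21,375 = $57,250; Ferraro $35,875 + $104,275 = $140,150; Haddad $35,875 + $35,825 = $71,700.

Tam: $56,925 · Sato: $57,250 · Ferraro: $140,150 · Haddad: $71,700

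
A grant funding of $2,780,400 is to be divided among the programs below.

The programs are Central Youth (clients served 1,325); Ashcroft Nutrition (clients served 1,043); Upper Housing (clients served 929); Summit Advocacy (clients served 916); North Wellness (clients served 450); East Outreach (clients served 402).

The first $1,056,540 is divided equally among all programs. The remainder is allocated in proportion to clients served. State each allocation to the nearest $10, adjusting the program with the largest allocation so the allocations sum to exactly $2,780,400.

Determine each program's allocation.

Central Youth: $627,050 | Ashcroft Nutrition: $531,070 | Upper Housing: $492,270 | Summit Advocacy: $487,850 | North Wellness: $329,250 | East Outreach: $312,910

Equal tier: $1,056,540 ÷ 6 = $176,090 apiece.
Remainder $1,723,860 by clients served (total 5,065): Central Youth 450,960.41 → $450,960; Ashcroft Nutrition 354,982.42 → $354,980; Upper Housing 316,182.81 → $316,180; Summit Advocacy 311,758.29 → $311,760; North Wellness 153,156.37 → $153,160; East Outreach 136,819.69 → $136,820.
Totals: Central Youth $176,090 + $450,960 = $627,050; Ashcroft Nutrition $176,090 + $354,980 = $531,070; Upper Housing $176,090 + $316,180 = $492,270; Summit Advocacy $176,090 + $311,760 = $487,850; North Wellness $176,090 + $153,160 = $329,250; East Outreach $176,090 + $136,820 = $312,910.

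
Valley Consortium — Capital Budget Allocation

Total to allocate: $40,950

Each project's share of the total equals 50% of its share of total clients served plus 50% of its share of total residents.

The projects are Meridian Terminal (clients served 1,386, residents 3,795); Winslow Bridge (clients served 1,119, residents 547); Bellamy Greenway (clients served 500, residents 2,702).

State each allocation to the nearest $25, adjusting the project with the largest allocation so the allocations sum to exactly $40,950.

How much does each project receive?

Meridian Terminal: $20,475 | Winslow Bridge: $9,225 | Bellamy Greenway: $11,250

Totals — clients served 3,005, residents 7,044.
Composite weights (50% clients served + 50% residents): Meridian Terminal 0.5000; Winslow Bridge 0.2250; Bellamy Greenway 0.2750.
Unrounded shares: Meridian Terminal 20,474.75; Winslow Bridge 9,214.45; Bellamy Greenway 11,260.80.
Rounded to nearest $25: Meridian Terminal $20,475; Winslow Bridge $9,225; Bellamy Greenway $11,250. Sum = $40,950.
No rounding difference to absorb.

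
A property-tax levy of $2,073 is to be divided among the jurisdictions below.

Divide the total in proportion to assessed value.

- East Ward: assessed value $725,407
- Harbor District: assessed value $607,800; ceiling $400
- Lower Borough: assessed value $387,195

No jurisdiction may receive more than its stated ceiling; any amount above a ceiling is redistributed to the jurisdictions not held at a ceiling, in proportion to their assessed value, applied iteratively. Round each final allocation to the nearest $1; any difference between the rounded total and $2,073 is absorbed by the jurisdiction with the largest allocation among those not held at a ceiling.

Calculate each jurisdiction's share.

Assessed value total: 1,720,402.
Proportional shares (ignoring caps): East Ward 874.08; Harbor District 732.37; Lower Borough 466.55.
Cap binds for Harbor District ($400); residual $1,673 reallocated over remaining assessed value 1,112,602.
Redistributed shares: East Ward 1,090.78 → $1,091; Lower Borough 582.22 → $582.

East Ward: $1,091 | Harbor District: $400 | Lower Borough: $582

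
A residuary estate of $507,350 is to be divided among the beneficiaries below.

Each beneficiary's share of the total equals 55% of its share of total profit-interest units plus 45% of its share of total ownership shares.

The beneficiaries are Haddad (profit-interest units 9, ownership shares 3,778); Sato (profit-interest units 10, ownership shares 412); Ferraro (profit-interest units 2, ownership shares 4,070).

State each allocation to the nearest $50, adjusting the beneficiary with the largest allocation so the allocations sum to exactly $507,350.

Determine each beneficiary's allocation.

Haddad: $224,050 | Sato: $144,250 | Ferraro: $139,050

Profit-interest units total 21; ownership shares total 8,260.
Blended shares (55% profit-interest units + 45% ownership shares): Haddad 0.4415; Sato 0.2844; Ferraro 0.2741.
Raw shares: Haddad 224,014.07; Sato 144,265.12; Ferraro 139,070.82.
At nearest $50: Haddad $224,000; Sato $144,250; Ferraro $139,050. Sum = $507,300.
Difference $507,350 − $507,300 = +$50 applied to largest allocation (Haddad): Haddad becomes $224,050.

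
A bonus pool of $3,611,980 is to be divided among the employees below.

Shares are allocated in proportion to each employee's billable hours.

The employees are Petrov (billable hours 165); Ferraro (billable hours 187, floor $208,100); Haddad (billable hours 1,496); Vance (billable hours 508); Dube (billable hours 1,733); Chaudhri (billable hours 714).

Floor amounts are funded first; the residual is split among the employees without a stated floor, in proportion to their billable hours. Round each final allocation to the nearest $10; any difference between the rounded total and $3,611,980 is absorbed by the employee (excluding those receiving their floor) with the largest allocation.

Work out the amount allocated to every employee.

Petrov: $121,670 | Ferraro: $208,100 | Haddad: $1,103,160 | Vance: $374,600 | Dube: $1,277,940 | Chaudhri: $526,510

Fund the minimums — Ferraro $208,100. Remaining pool $3,403,880.
Remaining pool split over remaining billable hours 4,616: Petrov 121,672.49 → $121,670; Haddad 1,103,163.88 → $1,103,160; Vance 374,603.78 → $374,600; Dube 1,277,929.82 → $1,277,930; Chaudhri 526,510.03 → $526,510.
Rounding difference +$10 applied to Dube → $1,277,940.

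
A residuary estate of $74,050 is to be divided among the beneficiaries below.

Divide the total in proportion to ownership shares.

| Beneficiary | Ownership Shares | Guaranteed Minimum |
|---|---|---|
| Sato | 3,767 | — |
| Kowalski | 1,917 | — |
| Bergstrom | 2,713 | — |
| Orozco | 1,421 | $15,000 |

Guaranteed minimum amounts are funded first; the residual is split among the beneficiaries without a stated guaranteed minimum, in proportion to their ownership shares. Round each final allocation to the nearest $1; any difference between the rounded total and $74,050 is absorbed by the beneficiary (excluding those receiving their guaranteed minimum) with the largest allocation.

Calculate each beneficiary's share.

Fund the minimums — Orozco $15,000. Remaining pool $59,050.
Remaining pool split over remaining ownership shares 8,397: Sato 26,490.57 → $26,491; Kowalski 13,480.87 → $13,481; Bergstrom 19,078.56 → $19,079.
Rounding difference −$1 applied to Sato → $26,490.

Sato: $26,490 · Kowalski: $13,481 · Bergstrom: $19,079 · Orozco: $15,000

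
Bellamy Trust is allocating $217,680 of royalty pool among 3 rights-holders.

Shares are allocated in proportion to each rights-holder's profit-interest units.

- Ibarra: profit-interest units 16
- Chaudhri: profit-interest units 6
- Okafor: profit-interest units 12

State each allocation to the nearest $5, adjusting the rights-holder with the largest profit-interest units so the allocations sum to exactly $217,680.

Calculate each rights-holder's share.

Ibarra: $102,435; Chaudhri: $38,415; Okafor: $76,830

Total profit-interest units = 16 + 6 + 12 = 34.
Pro-rata amounts: Ibarra 102,437.65; Chaudhri 38,414.12; Okafor 76,828.24.
At nearest $5: Ibarra $102,440; Chaudhri $38,415; Okafor $76,830. Sum = $217,685.
Difference $217,680 − $217,685 = −$5 applied to largest profit-interest units (Ibarra): Ibarra becomes $102,435.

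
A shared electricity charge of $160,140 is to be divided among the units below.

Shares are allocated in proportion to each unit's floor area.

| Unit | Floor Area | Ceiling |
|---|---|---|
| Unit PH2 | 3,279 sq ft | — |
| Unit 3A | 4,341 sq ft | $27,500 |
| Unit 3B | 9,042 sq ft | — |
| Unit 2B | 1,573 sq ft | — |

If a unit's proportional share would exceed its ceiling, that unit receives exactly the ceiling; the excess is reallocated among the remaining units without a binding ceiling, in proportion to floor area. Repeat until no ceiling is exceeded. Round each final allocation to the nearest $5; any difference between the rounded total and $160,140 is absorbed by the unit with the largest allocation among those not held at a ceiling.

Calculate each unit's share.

Floor area total: 18,235.
Unconstrained shares: Unit PH2 28,796.22; Unit 3A 38,122.72; Unit 3B 79,406.96; Unit 2B 13,814.11.
Capped: Unit 3A ($27,500); remaining pool $132,640 reallocated over remaining floor area 13,894.
Shares after redistribution: Unit PH2 31,303.19 → $31,305; Unit 3B 86,320.06 → $86,320; Unit 2B 15,016.75 → $15,015.

Unit PH2: $31,305 · Unit 3A: $27,500 · Unit 3B: $86,320 · Unit 2B: $15,015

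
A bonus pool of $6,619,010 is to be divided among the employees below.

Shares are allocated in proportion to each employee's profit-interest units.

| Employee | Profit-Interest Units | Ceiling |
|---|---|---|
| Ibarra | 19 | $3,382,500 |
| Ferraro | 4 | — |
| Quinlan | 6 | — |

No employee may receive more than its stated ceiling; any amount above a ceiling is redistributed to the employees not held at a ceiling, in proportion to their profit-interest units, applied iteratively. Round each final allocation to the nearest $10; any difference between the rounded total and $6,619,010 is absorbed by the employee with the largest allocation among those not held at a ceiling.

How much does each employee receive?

Ibarra: $3,382,500 | Ferraro: $1,294,600 | Quinlan: $1,941,910

Combined profit-interest units = 29.
Proportional shares (ignoring caps): Ibarra 4,336,592.76; Ferraro 912,966.90; Quinlan 1,369,450.34.
Capped: Ibarra ($3,382,500); remaining pool $3,236,510 reallocated over remaining profit-interest units 10.
Shares after redistribution: Ferraro 1,294,604.00 → $1,294,600; Quinlan 1,941,906.00 → $1,941,910.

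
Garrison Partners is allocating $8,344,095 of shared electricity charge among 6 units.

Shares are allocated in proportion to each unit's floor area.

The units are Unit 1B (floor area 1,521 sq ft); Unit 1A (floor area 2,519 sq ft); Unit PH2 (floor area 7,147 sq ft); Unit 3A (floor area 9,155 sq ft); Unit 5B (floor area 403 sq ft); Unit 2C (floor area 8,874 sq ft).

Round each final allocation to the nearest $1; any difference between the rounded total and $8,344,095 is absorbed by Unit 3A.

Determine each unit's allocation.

Unit 1B: $428,487 · Unit 1A: $709,638 · Unit PH2: $2,013,412 · Unit 3A: $2,579,095 · Unit 5B: $113,531 · Unit 2C: $2,499,932

Combined floor area = 29,619.
Proportional shares: Unit 1B 1,521/29,619 × $8,344,095 = 428,487.41; Unit 1A 2,519/29,619 × $8,344,095 = 709,638.25; Unit PH2 7,147/29,619 × $8,344,095 = 2,013,411.90; Unit 3A 9,155/29,619 × $8,344,095 = 2,579,094.15; Unit 5B 403/29,619 × $8,344,095 = 113,530.85; Unit 2C 8,874/29,619 × $8,344,095 = 2,499,932.44.
After rounding ($1): Unit 1B $428,487; Unit 1A $709,638; Unit PH2 $2,013,412; Unit 3A $2,579,094; Unit 5B $113,531; Unit 2C $2,499,932. Sum = $8,344,094.
Difference $8,344,095 − $8,344,094 = +$1 applied to Unit 3A: Unit 3A becomes $2,579,095.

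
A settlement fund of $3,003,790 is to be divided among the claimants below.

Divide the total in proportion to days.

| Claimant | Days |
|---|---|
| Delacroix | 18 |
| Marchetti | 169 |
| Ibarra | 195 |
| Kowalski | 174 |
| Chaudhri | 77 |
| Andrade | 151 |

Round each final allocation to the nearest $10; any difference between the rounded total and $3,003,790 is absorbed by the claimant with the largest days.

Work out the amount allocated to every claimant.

Delacroix: $68,960 · Marchetti: $647,500 · Ibarra: $747,110 · Kowalski: $666,660 · Chaudhri: $295,020 · Andrade: $578,540

Days total: 784.
Proportional shares: Delacroix 18/784 × $3,003,790 = 68,964.57; Marchetti 169/784 × $3,003,790 = 647,500.65; Ibarra 195/784 × $3,003,790 = 747,116.14; Kowalski 174/784 × $3,003,790 = 666,657.47; Chaudhri 77/784 × $3,003,790 = 295,015.09; Andrade 151/784 × $3,003,790 = 578,536.08.
After rounding ($10): Delacroix $68,960; Marchetti $647,500; Ibarra $747,120; Kowalski $666,660; Chaudhri $295,020; Andrade $578,540. Sum = $3,003,800.
Difference $3,003,790 − $3,003,800 = −$10 applied to largest days (Ibarra): Ibarra becomes $747,110.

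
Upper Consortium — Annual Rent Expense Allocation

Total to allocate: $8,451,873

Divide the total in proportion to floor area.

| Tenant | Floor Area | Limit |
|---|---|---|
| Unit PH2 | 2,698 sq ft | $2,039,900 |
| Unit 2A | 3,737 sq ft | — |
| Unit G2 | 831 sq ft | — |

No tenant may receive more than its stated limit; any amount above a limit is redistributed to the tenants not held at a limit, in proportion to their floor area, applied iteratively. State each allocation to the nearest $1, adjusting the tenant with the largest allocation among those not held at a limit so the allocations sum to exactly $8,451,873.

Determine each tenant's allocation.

Unit PH2: $2,039,900 · Unit 2A: $5,245,522 · Unit G2: $1,166,451

Floor area total: 7,266.
Unconstrained shares: Unit PH2 3,138,336.55; Unit 2A 4,346,910.18; Unit G2 966,626.27.
Capped: Unit PH2 ($2,039,900); balance $6,411,973 reallocated over remaining floor area 4,568.
Shares after redistribution: Unit 2A 5,245,521.69 → $5,245,522; Unit G2 1,166,451.31 → $1,166,451.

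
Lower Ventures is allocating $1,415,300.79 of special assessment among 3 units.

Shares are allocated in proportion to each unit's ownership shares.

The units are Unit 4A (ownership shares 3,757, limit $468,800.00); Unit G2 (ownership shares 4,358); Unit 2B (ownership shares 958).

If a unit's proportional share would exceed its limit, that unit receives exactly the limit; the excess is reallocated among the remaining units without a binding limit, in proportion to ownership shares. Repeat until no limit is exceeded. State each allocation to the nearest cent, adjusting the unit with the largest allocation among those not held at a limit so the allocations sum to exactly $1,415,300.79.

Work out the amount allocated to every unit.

Combined ownership shares = 9,073.
Pro-rata shares before constraints: Unit 4A 586,055.8876; Unit G2 679,806.1107; Unit 2B 149,438.7917.
Capped: Unit 4A ($468,800.00); residual $946,500.79 reallocated over remaining ownership shares 5,316.
Shares after redistribution: Unit G2 775,931.2345 → $775,931.23; Unit 2B 170,569.5555 → $170,569.56.

Unit 4A: $468,800.00; Unit G2: $775,931.23; Unit 2B: $170,569.56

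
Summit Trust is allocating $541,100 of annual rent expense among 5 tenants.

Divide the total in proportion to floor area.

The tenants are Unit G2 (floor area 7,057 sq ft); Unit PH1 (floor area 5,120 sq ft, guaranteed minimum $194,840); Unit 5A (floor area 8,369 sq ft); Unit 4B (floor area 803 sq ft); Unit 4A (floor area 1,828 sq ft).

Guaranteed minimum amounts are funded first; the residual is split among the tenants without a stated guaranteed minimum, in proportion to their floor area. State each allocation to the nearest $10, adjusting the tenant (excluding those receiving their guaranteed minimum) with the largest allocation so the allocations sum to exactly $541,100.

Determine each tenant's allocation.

Unit G2: $135,320 · Unit PH1: $194,840 · Unit 5A: $160,490 · Unit 4B: $15,400 · Unit 4A: $35,050

Minimums first: Unit PH1 $194,840. Residual $346,260.
Residual split over remaining floor area 18,057: Unit G2 135,324.63 → $135,320; Unit 5A 160,483.47 → $160,480; Unit 4B 15,398.28 → $15,400; Unit 4A 35,053.62 → $35,050.
Rounding difference +$10 applied to Unit 5A → $160,490.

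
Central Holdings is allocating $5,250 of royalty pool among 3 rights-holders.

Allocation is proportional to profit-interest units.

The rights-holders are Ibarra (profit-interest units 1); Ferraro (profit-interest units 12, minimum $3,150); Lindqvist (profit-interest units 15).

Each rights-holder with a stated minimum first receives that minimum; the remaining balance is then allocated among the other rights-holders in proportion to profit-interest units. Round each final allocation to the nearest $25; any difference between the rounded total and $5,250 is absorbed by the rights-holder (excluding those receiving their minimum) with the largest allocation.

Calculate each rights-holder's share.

Guaranteed amounts: Ferraro $3,150. Residual $2,100.
Residual split over remaining profit-interest units 16: Ibarra 131.25 → $125; Lindqvist 1,968.75 → $1,975.

Ibarra: $125 · Ferraro: $3,150 · Lindqvist: $1,975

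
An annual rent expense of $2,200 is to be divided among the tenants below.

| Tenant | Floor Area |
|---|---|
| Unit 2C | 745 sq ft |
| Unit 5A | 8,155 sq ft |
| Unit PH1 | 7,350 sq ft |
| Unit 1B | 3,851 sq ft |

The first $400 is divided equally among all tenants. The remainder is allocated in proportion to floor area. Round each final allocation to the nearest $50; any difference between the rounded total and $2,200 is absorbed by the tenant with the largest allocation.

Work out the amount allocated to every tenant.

$400 shared equally gives $100 per tenant.
Remainder $1,800 by floor area (total 20,101): Unit 2C 66.71 → $50; Unit 5A 730.26 → $750; Unit PH1 658.18 → $650; Unit 1B 344.85 → $350.
Totals: Unit 2C $100 + $50 = $150; Unit 5A $100 + $750 = $850; Unit PH1 $100 + $650 = $750; Unit 1B $100 + $350 = $450.

Unit 2C: $150 | Unit 5A: $850 | Unit PH1: $750 | Unit 1B: $450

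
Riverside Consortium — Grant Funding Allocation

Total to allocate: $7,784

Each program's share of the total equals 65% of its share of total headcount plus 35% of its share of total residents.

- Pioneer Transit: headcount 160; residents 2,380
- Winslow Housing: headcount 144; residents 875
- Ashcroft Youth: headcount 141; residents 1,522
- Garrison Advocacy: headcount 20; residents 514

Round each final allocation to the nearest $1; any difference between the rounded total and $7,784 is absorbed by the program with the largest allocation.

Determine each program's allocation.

Pioneer Transit: $2,967 · Winslow Housing: $2,017 · Ashcroft Youth: $2,318 · Garrison Advocacy: $482

Headcount total 465; residents total 5,291.
Combined weights (65% headcount + 35% residents): Pioneer Transit 0.3811; Winslow Housing 0.2592; Ashcroft Youth 0.2978; Garrison Advocacy 0.0620.
Pro-rata amounts: Pioneer Transit 2,966.43; Winslow Housing 2,017.39; Ashcroft Youth 2,317.90; Garrison Advocacy 482.28.
After rounding ($1): Pioneer Transit $2,966; Winslow Housing $2,017; Ashcroft Youth $2,318; Garrison Advocacy $482. Sum = $7,783.
Difference $7,784 − $7,783 = +$1 applied to largest allocation (Pioneer Transit): Pioneer Transit becomes $2,967.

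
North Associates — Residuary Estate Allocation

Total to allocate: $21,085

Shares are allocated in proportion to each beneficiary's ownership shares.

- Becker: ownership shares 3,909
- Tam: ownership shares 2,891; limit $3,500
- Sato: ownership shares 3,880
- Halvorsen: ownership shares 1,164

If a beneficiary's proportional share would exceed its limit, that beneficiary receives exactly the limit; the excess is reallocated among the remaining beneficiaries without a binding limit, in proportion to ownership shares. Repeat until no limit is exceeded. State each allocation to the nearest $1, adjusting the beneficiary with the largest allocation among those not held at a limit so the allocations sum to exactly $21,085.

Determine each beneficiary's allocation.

Becker: $7,678; Tam: $3,500; Sato: $7,621; Halvorsen: $2,286

Sum of ownership shares: 11,844.
Unconstrained shares: Becker 6,958.90; Tam 5,146.63; Sato 6,907.28; Halvorsen 2,072.18.
Held at cap: Tam ($3,500); remaining pool $17,585 reallocated over remaining ownership shares 8,953.
Remaining shares: Becker 7,677.85 → $7,678; Sato 7,620.89 → $7,621; Halvorsen 2,286.27 → $2,286.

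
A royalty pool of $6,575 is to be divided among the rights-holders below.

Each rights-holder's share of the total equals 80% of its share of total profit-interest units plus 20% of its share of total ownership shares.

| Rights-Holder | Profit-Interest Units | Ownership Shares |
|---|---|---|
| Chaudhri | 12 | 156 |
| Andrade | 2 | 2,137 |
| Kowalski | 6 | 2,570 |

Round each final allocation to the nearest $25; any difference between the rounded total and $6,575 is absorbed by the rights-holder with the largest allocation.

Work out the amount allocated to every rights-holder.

Chaudhri: $3,200; Andrade: $1,100; Kowalski: $2,275

Profit-interest units total 20; ownership shares total 4,863.
Composite weights (80% profit-interest units + 20% ownership shares): Chaudhri 0.4864; Andrade 0.1679; Kowalski 0.3457.
Proportional shares: Chaudhri 3,198.18; Andrade 1,103.86; Kowalski 2,272.95.
After rounding ($25): Chaudhri $3,200; Andrade $1,100; Kowalski $2,275. Sum = $6,575.
Rounded total matches; no reconciliation needed.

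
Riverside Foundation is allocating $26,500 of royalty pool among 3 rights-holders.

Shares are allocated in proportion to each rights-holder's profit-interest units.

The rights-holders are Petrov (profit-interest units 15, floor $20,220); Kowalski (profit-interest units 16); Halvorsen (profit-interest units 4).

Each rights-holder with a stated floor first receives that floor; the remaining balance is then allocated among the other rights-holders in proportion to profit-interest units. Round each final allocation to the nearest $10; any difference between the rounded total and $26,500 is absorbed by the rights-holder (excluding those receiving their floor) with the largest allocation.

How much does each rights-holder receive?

Minimums first: Petrov $20,220. Remaining pool $6,280.
Remaining pool split over remaining profit-interest units 20: Kowalski 5,024.00 → $5,020; Halvorsen 1,256.00 → $1,260.

Petrov: $20,220 | Kowalski: $5,020 | Halvorsen: $1,260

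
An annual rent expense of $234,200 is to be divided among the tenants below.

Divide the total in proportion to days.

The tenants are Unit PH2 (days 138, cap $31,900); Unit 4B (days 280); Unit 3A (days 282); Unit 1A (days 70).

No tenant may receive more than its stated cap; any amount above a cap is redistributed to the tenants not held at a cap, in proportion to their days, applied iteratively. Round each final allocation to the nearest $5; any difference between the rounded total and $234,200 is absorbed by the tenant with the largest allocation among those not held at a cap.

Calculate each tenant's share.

Unit PH2: $31,900 | Unit 4B: $89,625 | Unit 3A: $90,270 | Unit 1A: $22,405

Total days = 770.
Proportional shares (ignoring caps): Unit PH2 41,973.51; Unit 4B 85,163.64; Unit 3A 85,771.95; Unit 1A 21,290.91.
Capped: Unit PH2 ($31,900); balance $202,300 reallocated over remaining days 632.
Redistributed shares: Unit 4B 89,626.58 → $89,625; Unit 3A 90,266.77 → $90,265; Unit 1A 22,406.65 → $22,405.
Rounding difference +$5 applied to Unit 3A → $90,270.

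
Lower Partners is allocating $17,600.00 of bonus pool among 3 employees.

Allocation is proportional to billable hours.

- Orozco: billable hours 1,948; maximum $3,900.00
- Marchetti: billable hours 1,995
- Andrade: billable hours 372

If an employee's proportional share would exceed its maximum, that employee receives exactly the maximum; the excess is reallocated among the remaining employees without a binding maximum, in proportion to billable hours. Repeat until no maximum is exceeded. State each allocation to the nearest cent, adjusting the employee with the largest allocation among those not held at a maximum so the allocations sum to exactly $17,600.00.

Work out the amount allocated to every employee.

Orozco: $3,900.00 · Marchetti: $11,546.89 · Andrade: $2,153.11

Combined billable hours = 4,315.
Proportional shares (ignoring caps): Orozco 7,945.4925; Marchetti 8,137.1958; Andrade 1,517.3117.
Cap binds for Orozco ($3,900.00); remaining pool $13,700.00 reallocated over remaining billable hours 2,367.
Remaining shares: Marchetti 11,546.8948 → $11,546.89; Andrade 2,153.1052 → $2,153.11.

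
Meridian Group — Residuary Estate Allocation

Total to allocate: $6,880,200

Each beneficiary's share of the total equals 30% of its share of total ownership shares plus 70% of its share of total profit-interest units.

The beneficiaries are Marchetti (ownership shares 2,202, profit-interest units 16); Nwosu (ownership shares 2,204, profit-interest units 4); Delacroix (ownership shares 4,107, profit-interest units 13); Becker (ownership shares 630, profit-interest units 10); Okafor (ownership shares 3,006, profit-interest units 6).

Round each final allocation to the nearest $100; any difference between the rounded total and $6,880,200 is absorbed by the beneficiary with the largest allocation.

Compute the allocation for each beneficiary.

Ownership shares total 12,149; profit-interest units total 49.
Blended shares (30% ownership shares + 70% profit-interest units): Marchetti 0.2829; Nwosu 0.1116; Delacroix 0.2871; Becker 0.1584; Okafor 0.1599.
Unrounded shares: Marchetti 1,946,726.96; Nwosu 767,603.89; Delacroix 1,975,512.10; Becker 1,089,919.86; Okafor 1,100,437.20.
Rounded to nearest $100: Marchetti $1,946,700; Nwosu $767,600; Delacroix $1,975,500; Becker $1,089,900; Okafor $1,100,400. Sum = $6,880,100.
Difference $6,880,200 − $6,880,100 = +$100 applied to largest allocation (Delacroix): Delacroix becomes $1,975,600.

Marchetti: $1,946,700; Nwosu: $767,600; Delacroix: $1,975,600; Becker: $1,089,900; Okafor: $1,100,400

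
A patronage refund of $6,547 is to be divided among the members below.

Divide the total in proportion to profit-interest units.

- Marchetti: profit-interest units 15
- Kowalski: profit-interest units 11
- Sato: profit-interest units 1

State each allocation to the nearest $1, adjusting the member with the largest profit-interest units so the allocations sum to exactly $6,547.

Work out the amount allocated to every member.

Total profit-interest units = 27.
Proportional shares: Marchetti 15/27 × $6,547 = 3,637.22; Kowalski 11/27 × $6,547 = 2,667.30; Sato 1/27 × $6,547 = 242.48.
Rounded to nearest $1: Marchetti $3,637; Kowalski $2,667; Sato $242. Sum = $6,546.
Difference $6,547 − $6,546 = +$1 applied to largest profit-interest units (Marchetti): Marchetti becomes $3,638.

Marchetti: $3,638; Kowalski: $2,667; Sato: $242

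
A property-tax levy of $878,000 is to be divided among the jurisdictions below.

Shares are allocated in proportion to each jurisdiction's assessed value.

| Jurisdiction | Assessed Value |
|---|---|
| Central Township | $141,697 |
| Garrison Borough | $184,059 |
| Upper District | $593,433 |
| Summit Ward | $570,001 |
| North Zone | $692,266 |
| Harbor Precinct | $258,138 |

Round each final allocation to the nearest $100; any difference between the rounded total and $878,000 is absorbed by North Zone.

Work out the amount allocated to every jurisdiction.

Sum of assessed value: 2,439,594.
Proportional shares: Central Township 141,697/2,439,594 × $878,000 = 50,996.18; Garrison Borough 184,059/2,439,594 × $878,000 = 66,242.09; Upper District 593,433/2,439,594 × $878,000 = 213,574.13; Summit Ward 570,001/2,439,594 × $878,000 = 205,141.05; North Zone 692,266/2,439,594 × $878,000 = 249,143.73; Harbor Precinct 258,138/2,439,594 × $878,000 = 92,902.82.
After rounding ($100): Central Township $51,000; Garrison Borough $66,200; Upper District $213,600; Summit Ward $205,100; North Zone $249,100; Harbor Precinct $92,900. Sum = $877,900.
Difference $878,000 − $877,900 = +$100 applied to North Zone: North Zone becomes $249,200.

Central Township: $51,000 · Garrison Borough: $66,200 · Upper District: $213,600 · Summit Ward: $205,100 · North Zone: $249,200 · Harbor Precinct: $92,900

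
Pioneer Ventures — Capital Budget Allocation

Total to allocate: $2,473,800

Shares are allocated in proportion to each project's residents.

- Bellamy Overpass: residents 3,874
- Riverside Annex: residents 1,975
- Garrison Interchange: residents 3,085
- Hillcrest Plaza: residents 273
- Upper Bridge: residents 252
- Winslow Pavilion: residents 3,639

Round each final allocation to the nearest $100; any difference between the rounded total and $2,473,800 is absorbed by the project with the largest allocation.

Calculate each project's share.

Bellamy Overpass: $731,600 · Riverside Annex: $373,000 · Garrison Interchange: $582,700 · Hillcrest Plaza: $51,600 · Upper Bridge: $47,600 · Winslow Pavilion: $687,300

Combined residents = 13,098.
Pro-rata amounts: Bellamy Overpass 3,874/13,098 × $2,473,800 = 731,676.68; Riverside Annex 1,975/13,098 × $2,473,800 = 373,015.35; Garrison Interchange 3,085/13,098 × $2,473,800 = 582,659.41; Hillcrest Plaza 273/13,098 × $2,473,800 = 51,561.11; Upper Bridge 252/13,098 × $2,473,800 = 47,594.87; Winslow Pavilion 3,639/13,098 × $2,473,800 = 687,292.58.
At nearest $100: Bellamy Overpass $731,700; Riverside Annex $373,000; Garrison Interchange $582,700; Hillcrest Plaza $51,600; Upper Bridge $47,600; Winslow Pavilion $687,300. Sum = $2,473,900.
Difference $2,473,800 − $2,473,900 = −$100 applied to largest allocation (Bellamy Overpass): Bellamy Overpass becomes $731,600.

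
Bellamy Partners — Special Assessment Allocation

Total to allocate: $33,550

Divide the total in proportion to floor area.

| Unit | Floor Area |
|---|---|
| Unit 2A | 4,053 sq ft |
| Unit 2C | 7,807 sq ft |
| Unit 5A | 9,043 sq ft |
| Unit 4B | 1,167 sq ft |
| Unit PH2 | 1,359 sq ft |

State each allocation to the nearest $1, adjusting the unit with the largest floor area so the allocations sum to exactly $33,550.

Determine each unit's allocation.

Floor area total: 4,053 + 7,807 + 9,043 + 1,167 + 1,359 = 23,429.
Unrounded shares: Unit 2A 5,803.84; Unit 2C 11,179.51; Unit 5A 12,949.45; Unit 4B 1,671.13; Unit PH2 1,946.07.
At nearest $1: Unit 2A $5,804; Unit 2C $11,180; Unit 5A $12,949; Unit 4B $1,671; Unit PH2 $1,946. Sum = $33,550.
Sum already equals the total — no adjustment.

Unit 2A: $5,804 | Unit 2C: $11,180 | Unit 5A: $12,949 | Unit 4B: $1,671 | Unit PH2: $1,946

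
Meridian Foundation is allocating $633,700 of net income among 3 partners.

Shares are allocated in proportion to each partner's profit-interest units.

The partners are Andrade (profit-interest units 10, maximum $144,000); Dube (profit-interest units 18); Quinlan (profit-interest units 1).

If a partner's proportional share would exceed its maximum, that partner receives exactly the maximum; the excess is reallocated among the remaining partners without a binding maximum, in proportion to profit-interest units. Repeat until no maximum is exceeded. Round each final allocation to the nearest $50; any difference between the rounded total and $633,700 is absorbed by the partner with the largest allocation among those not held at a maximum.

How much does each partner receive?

Combined profit-interest units = 29.
Pro-rata shares before constraints: Andrade 218,517.24; Dube 393,331.03; Quinlan 21,851.72.
Cap binds for Andrade ($144,000); remaining pool $489,700 reallocated over remaining profit-interest units 19.
Remaining shares: Dube 463,926.32 → $463,950; Quinlan 25,773.68 → $25,750.

Andrade: $144,000 | Dube: $463,950 | Quinlan: $25,750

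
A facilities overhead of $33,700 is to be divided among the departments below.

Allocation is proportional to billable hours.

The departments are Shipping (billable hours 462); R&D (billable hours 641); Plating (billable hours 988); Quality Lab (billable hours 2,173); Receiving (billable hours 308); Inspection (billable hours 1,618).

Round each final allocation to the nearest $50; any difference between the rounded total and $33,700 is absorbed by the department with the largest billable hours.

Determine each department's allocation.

Sum of billable hours: 462 + 641 + 988 + 2,173 + 308 + 1,618 = 6,190.
Pro-rata amounts: Shipping 2,515.25; R&D 3,489.77; Plating 5,378.93; Quality Lab 11,830.39; Receiving 1,676.83; Inspection 8,808.82.
Rounded to nearest $50: Shipping $2,500; R&D $3,500; Plating $5,400; Quality Lab $11,850; Receiving $1,700; Inspection $8,800. Sum = $33,750.
Difference $33,700 − $33,750 = −$50 applied to largest billable hours (Quality Lab): Quality Lab becomes $11,800.

Shipping: $2,500 · R&D: $3,500 · Plating: $5,400 · Quality Lab: $11,800 · Receiving: $1,700 · Inspection: $8,800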